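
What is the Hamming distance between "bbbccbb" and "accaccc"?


Comparing "bbbccbb" and "accaccc" position by position:
  Position 0: 'b' vs 'a' => differ
  Position 1: 'b' vs 'c' => differ
  Position 2: 'b' vs 'c' => differ
  Position 3: 'c' vs 'a' => differ
  Position 4: 'c' vs 'c' => same
  Position 5: 'b' vs 'c' => differ
  Position 6: 'b' vs 'c' => differ
Total differences (Hamming distance): 6

6


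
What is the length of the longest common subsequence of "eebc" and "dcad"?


LCS of "eebc" and "dcad"
DP table:
           d    c    a    d
      0    0    0    0    0
  e   0    0    0    0    0
  e   0    0    0    0    0
  b   0    0    0    0    0
  c   0    0    1    1    1
LCS length = dp[4][4] = 1

1


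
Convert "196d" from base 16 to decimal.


Input: "196d" in base 16
Positional expansion:
  Digit '1' (value 1) x 16^3 = 4096
  Digit '9' (value 9) x 16^2 = 2304
  Digit '6' (value 6) x 16^1 = 96
  Digit 'd' (value 13) x 16^0 = 13
Sum = 6509

6509


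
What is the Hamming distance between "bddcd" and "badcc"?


Comparing "bddcd" and "badcc" position by position:
  Position 0: 'b' vs 'b' => same
  Position 1: 'd' vs 'a' => differ
  Position 2: 'd' vs 'd' => same
  Position 3: 'c' vs 'c' => same
  Position 4: 'd' vs 'c' => differ
Total differences (Hamming distance): 2

2


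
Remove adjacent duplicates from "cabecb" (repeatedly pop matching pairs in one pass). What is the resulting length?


Input: cabecb
Stack-based adjacent duplicate removal:
  Read 'c': push. Stack: c
  Read 'a': push. Stack: ca
  Read 'b': push. Stack: cab
  Read 'e': push. Stack: cabe
  Read 'c': push. Stack: cabec
  Read 'b': push. Stack: cabecb
Final stack: "cabecb" (length 6)

6


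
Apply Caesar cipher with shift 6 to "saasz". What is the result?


Caesar cipher: shift "saasz" by 6
  's' (pos 18) + 6 = pos 24 = 'y'
  'a' (pos 0) + 6 = pos 6 = 'g'
  'a' (pos 0) + 6 = pos 6 = 'g'
  's' (pos 18) + 6 = pos 24 = 'y'
  'z' (pos 25) + 6 = pos 5 = 'f'
Result: yggyf

yggyf


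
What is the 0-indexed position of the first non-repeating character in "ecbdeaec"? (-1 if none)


Input: ecbdeaec
Character frequencies:
  'a': 1
  'b': 1
  'c': 2
  'd': 1
  'e': 3
Scanning left to right for freq == 1:
  Position 0 ('e'): freq=3, skip
  Position 1 ('c'): freq=2, skip
  Position 2 ('b'): unique! => answer = 2

2


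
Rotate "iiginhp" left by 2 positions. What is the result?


Input: "iiginhp", rotate left by 2
First 2 characters: "ii"
Remaining characters: "ginhp"
Concatenate remaining + first: "ginhp" + "ii" = "ginhpii"

ginhpii


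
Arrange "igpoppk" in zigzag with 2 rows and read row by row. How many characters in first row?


Zigzag "igpoppk" into 2 rows:
Placing characters:
  'i' => row 0
  'g' => row 1
  'p' => row 0
  'o' => row 1
  'p' => row 0
  'p' => row 1
  'k' => row 0
Rows:
  Row 0: "ippk"
  Row 1: "gop"
First row length: 4

4


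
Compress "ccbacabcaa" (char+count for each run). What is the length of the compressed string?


Input: ccbacabcaa
Runs:
  'c' x 2 => "c2"
  'b' x 1 => "b1"
  'a' x 1 => "a1"
  'c' x 1 => "c1"
  'a' x 1 => "a1"
  'b' x 1 => "b1"
  'c' x 1 => "c1"
  'a' x 2 => "a2"
Compressed: "c2b1a1c1a1b1c1a2"
Compressed length: 16

16


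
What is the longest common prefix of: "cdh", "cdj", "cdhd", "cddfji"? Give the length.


Words: cdh, cdj, cdhd, cddfji
  Position 0: all 'c' => match
  Position 1: all 'd' => match
  Position 2: ('h', 'j', 'h', 'd') => mismatch, stop
LCP = "cd" (length 2)

2


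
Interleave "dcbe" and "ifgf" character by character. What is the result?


Interleaving "dcbe" and "ifgf":
  Position 0: 'd' from first, 'i' from second => "di"
  Position 1: 'c' from first, 'f' from second => "cf"
  Position 2: 'b' from first, 'g' from second => "bg"
  Position 3: 'e' from first, 'f' from second => "ef"
Result: dicfbgef

dicfbgef


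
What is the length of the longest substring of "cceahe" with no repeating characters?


Input: "cceahe"
Sliding window (track last position of each char):
  Position 0 ('c'): window [0,0] length 1 -- new best
  Position 1 ('c'): repeat (last at 0), move window start to 1
  Position 1 ('c'): window [1,1] length 1
  Position 2 ('e'): window [1,2] length 2 -- new best
  Position 3 ('a'): window [1,3] length 3 -- new best
  Position 4 ('h'): window [1,4] length 4 -- new best
  Position 5 ('e'): repeat (last at 2), move window start to 3
  Position 5 ('e'): window [3,5] length 3
Longest substring with no repeats: "ceah" with length 4

4


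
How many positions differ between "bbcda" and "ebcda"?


Comparing "bbcda" and "ebcda" position by position:
  Position 0: 'b' vs 'e' => DIFFER
  Position 1: 'b' vs 'b' => same
  Position 2: 'c' vs 'c' => same
  Position 3: 'd' vs 'd' => same
  Position 4: 'a' vs 'a' => same
Positions that differ: 1

1


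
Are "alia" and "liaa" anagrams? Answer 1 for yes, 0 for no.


Strings: "alia", "liaa"
Sorted first:  aail
Sorted second: aail
Sorted forms match => anagrams

1


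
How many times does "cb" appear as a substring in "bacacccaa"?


Searching for "cb" in "bacacccaa"
Scanning each position:
  Position 0: "ba" => no
  Position 1: "ac" => no
  Position 2: "ca" => no
  Position 3: "ac" => no
  Position 4: "cc" => no
  Position 5: "cc" => no
  Position 6: "ca" => no
  Position 7: "aa" => no
Total occurrences: 0

0


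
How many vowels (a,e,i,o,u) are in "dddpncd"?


Input: dddpncd
Checking each character:
  'd' at position 0: consonant
  'd' at position 1: consonant
  'd' at position 2: consonant
  'p' at position 3: consonant
  'n' at position 4: consonant
  'c' at position 5: consonant
  'd' at position 6: consonant
Total vowels: 0

0


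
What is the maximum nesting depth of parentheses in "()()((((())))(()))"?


Input: "()()((((())))(()))"
Tracking depth:
  Position 0 '(': depth becomes 1
  Position 1 ')': depth becomes 0
  Position 2 '(': depth becomes 1
  Position 3 ')': depth becomes 0
  Position 4 '(': depth becomes 1
  Position 5 '(': depth becomes 2
  Position 6 '(': depth becomes 3
  Position 7 '(': depth becomes 4
  Position 8 '(': depth becomes 5
  Position 9 ')': depth becomes 4
  Position 10 ')': depth becomes 3
  Position 11 ')': depth becomes 2
  Position 12 ')': depth becomes 1
  Position 13 '(': depth becomes 2
  Position 14 '(': depth becomes 3
  Position 15 ')': depth becomes 2
  Position 16 ')': depth becomes 1
  Position 17 ')': depth becomes 0
Maximum depth reached: 5

5


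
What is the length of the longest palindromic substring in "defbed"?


Input: "defbed"
Checking substrings for palindromes:
  No multi-char palindromic substrings found
Longest palindromic substring: "d" with length 1

1


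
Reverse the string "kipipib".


Input: kipipib
Reading characters right to left:
  Position 6: 'b'
  Position 5: 'i'
  Position 4: 'p'
  Position 3: 'i'
  Position 2: 'p'
  Position 1: 'i'
  Position 0: 'k'
Reversed: bipipik

bipipik


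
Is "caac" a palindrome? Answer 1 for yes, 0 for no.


Input: caac
Reversed: caac
  Compare pos 0 ('c') with pos 3 ('c'): match
  Compare pos 1 ('a') with pos 2 ('a'): match
Result: palindrome

1


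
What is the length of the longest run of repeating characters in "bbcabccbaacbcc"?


Input: "bbcabccbaacbcc"
Scanning for longest run:
  Position 1 ('b'): continues run of 'b', length=2
  Position 2 ('c'): new char, reset run to 1
  Position 3 ('a'): new char, reset run to 1
  Position 4 ('b'): new char, reset run to 1
  Position 5 ('c'): new char, reset run to 1
  Position 6 ('c'): continues run of 'c', length=2
  Position 7 ('b'): new char, reset run to 1
  Position 8 ('a'): new char, reset run to 1
  Position 9 ('a'): continues run of 'a', length=2
  Position 10 ('c'): new char, reset run to 1
  Position 11 ('b'): new char, reset run to 1
  Position 12 ('c'): new char, reset run to 1
  Position 13 ('c'): continues run of 'c', length=2
Longest run: 'b' with length 2

2


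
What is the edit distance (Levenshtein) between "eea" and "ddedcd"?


Computing edit distance: "eea" -> "ddedcd"
DP table:
           d    d    e    d    c    d
      0    1    2    3    4    5    6
  e   1    1    2    2    3    4    5
  e   2    2    2    2    3    4    5
  a   3    3    3    3    3    4    5
Edit distance = dp[3][6] = 5

5


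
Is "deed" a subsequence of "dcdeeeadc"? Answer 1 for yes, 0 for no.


Check if "deed" is a subsequence of "dcdeeeadc"
Greedy scan:
  Position 0 ('d'): matches sub[0] = 'd'
  Position 1 ('c'): no match needed
  Position 2 ('d'): no match needed
  Position 3 ('e'): matches sub[1] = 'e'
  Position 4 ('e'): matches sub[2] = 'e'
  Position 5 ('e'): no match needed
  Position 6 ('a'): no match needed
  Position 7 ('d'): matches sub[3] = 'd'
  Position 8 ('c'): no match needed
All 4 characters matched => is a subsequence

1


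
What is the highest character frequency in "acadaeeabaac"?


Input: acadaeeabaac
Character counts:
  'a': 6
  'b': 1
  'c': 2
  'd': 1
  'e': 2
Maximum frequency: 6

6


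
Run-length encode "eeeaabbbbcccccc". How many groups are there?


Input: eeeaabbbbcccccc
Scanning for consecutive runs:
  Group 1: 'e' x 3 (positions 0-2)
  Group 2: 'a' x 2 (positions 3-4)
  Group 3: 'b' x 4 (positions 5-8)
  Group 4: 'c' x 6 (positions 9-14)
Total groups: 4

4


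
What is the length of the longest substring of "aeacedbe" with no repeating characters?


Input: "aeacedbe"
Sliding window (track last position of each char):
  Position 0 ('a'): window [0,0] length 1 -- new best
  Position 1 ('e'): window [0,1] length 2 -- new best
  Position 2 ('a'): repeat (last at 0), move window start to 1
  Position 2 ('a'): window [1,2] length 2
  Position 3 ('c'): window [1,3] length 3 -- new best
  Position 4 ('e'): repeat (last at 1), move window start to 2
  Position 4 ('e'): window [2,4] length 3
  Position 5 ('d'): window [2,5] length 4 -- new best
  Position 6 ('b'): window [2,6] length 5 -- new best
  Position 7 ('e'): repeat (last at 4), move window start to 5
  Position 7 ('e'): window [5,7] length 3
Longest substring with no repeats: "acedb" with length 5

5


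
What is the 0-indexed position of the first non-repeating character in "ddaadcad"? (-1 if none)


Input: ddaadcad
Character frequencies:
  'a': 3
  'c': 1
  'd': 4
Scanning left to right for freq == 1:
  Position 0 ('d'): freq=4, skip
  Position 1 ('d'): freq=4, skip
  Position 2 ('a'): freq=3, skip
  Position 3 ('a'): freq=3, skip
  Position 4 ('d'): freq=4, skip
  Position 5 ('c'): unique! => answer = 5

5


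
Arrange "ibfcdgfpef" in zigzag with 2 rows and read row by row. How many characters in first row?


Zigzag "ibfcdgfpef" into 2 rows:
Placing characters:
  'i' => row 0
  'b' => row 1
  'f' => row 0
  'c' => row 1
  'd' => row 0
  'g' => row 1
  'f' => row 0
  'p' => row 1
  'e' => row 0
  'f' => row 1
Rows:
  Row 0: "ifdfe"
  Row 1: "bcgpf"
First row length: 5

5


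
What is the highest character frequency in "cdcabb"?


Input: cdcabb
Character counts:
  'a': 1
  'b': 2
  'c': 2
  'd': 1
Maximum frequency: 2

2


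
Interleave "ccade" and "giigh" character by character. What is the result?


Interleaving "ccade" and "giigh":
  Position 0: 'c' from first, 'g' from second => "cg"
  Position 1: 'c' from first, 'i' from second => "ci"
  Position 2: 'a' from first, 'i' from second => "ai"
  Position 3: 'd' from first, 'g' from second => "dg"
  Position 4: 'e' from first, 'h' from second => "eh"
Result: cgciaidgeh

cgciaidgeh


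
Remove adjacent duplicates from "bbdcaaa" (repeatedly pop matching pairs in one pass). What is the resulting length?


Input: bbdcaaa
Stack-based adjacent duplicate removal:
  Read 'b': push. Stack: b
  Read 'b': matches stack top 'b' => pop. Stack: (empty)
  Read 'd': push. Stack: d
  Read 'c': push. Stack: dc
  Read 'a': push. Stack: dca
  Read 'a': matches stack top 'a' => pop. Stack: dc
  Read 'a': push. Stack: dca
Final stack: "dca" (length 3)

3


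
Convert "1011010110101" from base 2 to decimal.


Input: "1011010110101" in base 2
Positional expansion:
  Digit '1' (value 1) x 2^12 = 4096
  Digit '0' (value 0) x 2^11 = 0
  Digit '1' (value 1) x 2^10 = 1024
  Digit '1' (value 1) x 2^9 = 512
  Digit '0' (value 0) x 2^8 = 0
  Digit '1' (value 1) x 2^7 = 128
  Digit '0' (value 0) x 2^6 = 0
  Digit '1' (value 1) x 2^5 = 32
  Digit '1' (value 1) x 2^4 = 16
  Digit '0' (value 0) x 2^3 = 0
  Digit '1' (value 1) x 2^2 = 4
  Digit '0' (value 0) x 2^1 = 0
  Digit '1' (value 1) x 2^0 = 1
Sum = 5813

5813


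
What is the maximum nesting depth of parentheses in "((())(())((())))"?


Input: "((())(())((())))"
Tracking depth:
  Position 0 '(': depth becomes 1
  Position 1 '(': depth becomes 2
  Position 2 '(': depth becomes 3
  Position 3 ')': depth becomes 2
  Position 4 ')': depth becomes 1
  Position 5 '(': depth becomes 2
  Position 6 '(': depth becomes 3
  Position 7 ')': depth becomes 2
  Position 8 ')': depth becomes 1
  Position 9 '(': depth becomes 2
  Position 10 '(': depth becomes 3
  Position 11 '(': depth becomes 4
  Position 12 ')': depth becomes 3
  Position 13 ')': depth becomes 2
  Position 14 ')': depth becomes 1
  Position 15 ')': depth becomes 0
Maximum depth reached: 4

4


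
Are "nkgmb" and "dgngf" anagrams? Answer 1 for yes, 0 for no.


Strings: "nkgmb", "dgngf"
Sorted first:  bgkmn
Sorted second: dfggn
Differ at position 0: 'b' vs 'd' => not anagrams

0


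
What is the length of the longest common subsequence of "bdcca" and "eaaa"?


LCS of "bdcca" and "eaaa"
DP table:
           e    a    a    a
      0    0    0    0    0
  b   0    0    0    0    0
  d   0    0    0    0    0
  c   0    0    0    0    0
  c   0    0    0    0    0
  a   0    0    1    1    1
LCS length = dp[5][4] = 1

1


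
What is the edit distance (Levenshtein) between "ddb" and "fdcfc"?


Computing edit distance: "ddb" -> "fdcfc"
DP table:
           f    d    c    f    c
      0    1    2    3    4    5
  d   1    1    1    2    3    4
  d   2    2    1    2    3    4
  b   3    3    2    2    3    4
Edit distance = dp[3][5] = 4

4


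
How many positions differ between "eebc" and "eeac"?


Comparing "eebc" and "eeac" position by position:
  Position 0: 'e' vs 'e' => same
  Position 1: 'e' vs 'e' => same
  Position 2: 'b' vs 'a' => DIFFER
  Position 3: 'c' vs 'c' => same
Positions that differ: 1

1


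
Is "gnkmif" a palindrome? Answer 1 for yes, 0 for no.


Input: gnkmif
Reversed: fimkng
  Compare pos 0 ('g') with pos 5 ('f'): MISMATCH
  Compare pos 1 ('n') with pos 4 ('i'): MISMATCH
  Compare pos 2 ('k') with pos 3 ('m'): MISMATCH
Result: not a palindrome

0


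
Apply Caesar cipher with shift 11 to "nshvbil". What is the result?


Caesar cipher: shift "nshvbil" by 11
  'n' (pos 13) + 11 = pos 24 = 'y'
  's' (pos 18) + 11 = pos 3 = 'd'
  'h' (pos 7) + 11 = pos 18 = 's'
  'v' (pos 21) + 11 = pos 6 = 'g'
  'b' (pos 1) + 11 = pos 12 = 'm'
  'i' (pos 8) + 11 = pos 19 = 't'
  'l' (pos 11) + 11 = pos 22 = 'w'
Result: ydsgmtw

ydsgmtw


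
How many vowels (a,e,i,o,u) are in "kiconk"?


Input: kiconk
Checking each character:
  'k' at position 0: consonant
  'i' at position 1: vowel (running total: 1)
  'c' at position 2: consonant
  'o' at position 3: vowel (running total: 2)
  'n' at position 4: consonant
  'k' at position 5: consonant
Total vowels: 2

2


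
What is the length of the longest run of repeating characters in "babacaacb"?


Input: "babacaacb"
Scanning for longest run:
  Position 1 ('a'): new char, reset run to 1
  Position 2 ('b'): new char, reset run to 1
  Position 3 ('a'): new char, reset run to 1
  Position 4 ('c'): new char, reset run to 1
  Position 5 ('a'): new char, reset run to 1
  Position 6 ('a'): continues run of 'a', length=2
  Position 7 ('c'): new char, reset run to 1
  Position 8 ('b'): new char, reset run to 1
Longest run: 'a' with length 2

2


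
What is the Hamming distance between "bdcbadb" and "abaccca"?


Comparing "bdcbadb" and "abaccca" position by position:
  Position 0: 'b' vs 'a' => differ
  Position 1: 'd' vs 'b' => differ
  Position 2: 'c' vs 'a' => differ
  Position 3: 'b' vs 'c' => differ
  Position 4: 'a' vs 'c' => differ
  Position 5: 'd' vs 'c' => differ
  Position 6: 'b' vs 'a' => differ
Total differences (Hamming distance): 7

7


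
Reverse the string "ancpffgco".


Input: ancpffgco
Reading characters right to left:
  Position 8: 'o'
  Position 7: 'c'
  Position 6: 'g'
  Position 5: 'f'
  Position 4: 'f'
  Position 3: 'p'
  Position 2: 'c'
  Position 1: 'n'
  Position 0: 'a'
Reversed: ocgffpcna

ocgffpcna


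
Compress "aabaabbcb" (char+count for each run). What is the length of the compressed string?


Input: aabaabbcb
Runs:
  'a' x 2 => "a2"
  'b' x 1 => "b1"
  'a' x 2 => "a2"
  'b' x 2 => "b2"
  'c' x 1 => "c1"
  'b' x 1 => "b1"
Compressed: "a2b1a2b2c1b1"
Compressed length: 12

12


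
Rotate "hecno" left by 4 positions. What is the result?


Input: "hecno", rotate left by 4
First 4 characters: "hecn"
Remaining characters: "o"
Concatenate remaining + first: "o" + "hecn" = "ohecn"

ohecn


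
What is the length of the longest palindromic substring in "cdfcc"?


Input: "cdfcc"
Checking substrings for palindromes:
  [3:5] "cc" (len 2) => palindrome
Longest palindromic substring: "cc" with length 2

2


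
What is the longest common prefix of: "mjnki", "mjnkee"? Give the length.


Words: mjnki, mjnkee
  Position 0: all 'm' => match
  Position 1: all 'j' => match
  Position 2: all 'n' => match
  Position 3: all 'k' => match
  Position 4: ('i', 'e') => mismatch, stop
LCP = "mjnk" (length 4)

4


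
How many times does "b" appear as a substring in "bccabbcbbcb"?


Searching for "b" in "bccabbcbbcb"
Scanning each position:
  Position 0: "b" => MATCH
  Position 1: "c" => no
  Position 2: "c" => no
  Position 3: "a" => no
  Position 4: "b" => MATCH
  Position 5: "b" => MATCH
  Position 6: "c" => no
  Position 7: "b" => MATCH
  Position 8: "b" => MATCH
  Position 9: "c" => no
  Position 10: "b" => MATCH
Total occurrences: 6

6


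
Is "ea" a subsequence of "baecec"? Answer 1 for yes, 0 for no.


Check if "ea" is a subsequence of "baecec"
Greedy scan:
  Position 0 ('b'): no match needed
  Position 1 ('a'): no match needed
  Position 2 ('e'): matches sub[0] = 'e'
  Position 3 ('c'): no match needed
  Position 4 ('e'): no match needed
  Position 5 ('c'): no match needed
Only matched 1/2 characters => not a subsequence

0


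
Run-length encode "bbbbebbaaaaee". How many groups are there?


Input: bbbbebbaaaaee
Scanning for consecutive runs:
  Group 1: 'b' x 4 (positions 0-3)
  Group 2: 'e' x 1 (positions 4-4)
  Group 3: 'b' x 2 (positions 5-6)
  Group 4: 'a' x 4 (positions 7-10)
  Group 5: 'e' x 2 (positions 11-12)
Total groups: 5

5


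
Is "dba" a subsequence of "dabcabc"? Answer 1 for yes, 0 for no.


Check if "dba" is a subsequence of "dabcabc"
Greedy scan:
  Position 0 ('d'): matches sub[0] = 'd'
  Position 1 ('a'): no match needed
  Position 2 ('b'): matches sub[1] = 'b'
  Position 3 ('c'): no match needed
  Position 4 ('a'): matches sub[2] = 'a'
  Position 5 ('b'): no match needed
  Position 6 ('c'): no match needed
All 3 characters matched => is a subsequence

1


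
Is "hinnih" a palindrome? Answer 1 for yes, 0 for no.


Input: hinnih
Reversed: hinnih
  Compare pos 0 ('h') with pos 5 ('h'): match
  Compare pos 1 ('i') with pos 4 ('i'): match
  Compare pos 2 ('n') with pos 3 ('n'): match
Result: palindrome

1


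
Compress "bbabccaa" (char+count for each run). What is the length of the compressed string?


Input: bbabccaa
Runs:
  'b' x 2 => "b2"
  'a' x 1 => "a1"
  'b' x 1 => "b1"
  'c' x 2 => "c2"
  'a' x 2 => "a2"
Compressed: "b2a1b1c2a2"
Compressed length: 10

10


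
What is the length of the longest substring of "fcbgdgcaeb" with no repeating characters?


Input: "fcbgdgcaeb"
Sliding window (track last position of each char):
  Position 0 ('f'): window [0,0] length 1 -- new best
  Position 1 ('c'): window [0,1] length 2 -- new best
  Position 2 ('b'): window [0,2] length 3 -- new best
  Position 3 ('g'): window [0,3] length 4 -- new best
  Position 4 ('d'): window [0,4] length 5 -- new best
  Position 5 ('g'): repeat (last at 3), move window start to 4
  Position 5 ('g'): window [4,5] length 2
  Position 6 ('c'): window [4,6] length 3
  Position 7 ('a'): window [4,7] length 4
  Position 8 ('e'): window [4,8] length 5
  Position 9 ('b'): window [4,9] length 6 -- new best
Longest substring with no repeats: "dgcaeb" with length 6

6


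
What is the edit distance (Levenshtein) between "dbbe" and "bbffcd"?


Computing edit distance: "dbbe" -> "bbffcd"
DP table:
           b    b    f    f    c    d
      0    1    2    3    4    5    6
  d   1    1    2    3    4    5    5
  b   2    1    1    2    3    4    5
  b   3    2    1    2    3    4    5
  e   4    3    2    2    3    4    5
Edit distance = dp[4][6] = 5

5


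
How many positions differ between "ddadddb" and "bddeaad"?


Comparing "ddadddb" and "bddeaad" position by position:
  Position 0: 'd' vs 'b' => DIFFER
  Position 1: 'd' vs 'd' => same
  Position 2: 'a' vs 'd' => DIFFER
  Position 3: 'd' vs 'e' => DIFFER
  Position 4: 'd' vs 'a' => DIFFER
  Position 5: 'd' vs 'a' => DIFFER
  Position 6: 'b' vs 'd' => DIFFER
Positions that differ: 6

6


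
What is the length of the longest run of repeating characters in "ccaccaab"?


Input: "ccaccaab"
Scanning for longest run:
  Position 1 ('c'): continues run of 'c', length=2
  Position 2 ('a'): new char, reset run to 1
  Position 3 ('c'): new char, reset run to 1
  Position 4 ('c'): continues run of 'c', length=2
  Position 5 ('a'): new char, reset run to 1
  Position 6 ('a'): continues run of 'a', length=2
  Position 7 ('b'): new char, reset run to 1
Longest run: 'c' with length 2

2


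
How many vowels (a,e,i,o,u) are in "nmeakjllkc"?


Input: nmeakjllkc
Checking each character:
  'n' at position 0: consonant
  'm' at position 1: consonant
  'e' at position 2: vowel (running total: 1)
  'a' at position 3: vowel (running total: 2)
  'k' at position 4: consonant
  'j' at position 5: consonant
  'l' at position 6: consonant
  'l' at position 7: consonant
  'k' at position 8: consonant
  'c' at position 9: consonant
Total vowels: 2

2


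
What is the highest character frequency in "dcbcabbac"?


Input: dcbcabbac
Character counts:
  'a': 2
  'b': 3
  'c': 3
  'd': 1
Maximum frequency: 3

3


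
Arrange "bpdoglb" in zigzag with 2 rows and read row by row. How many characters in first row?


Zigzag "bpdoglb" into 2 rows:
Placing characters:
  'b' => row 0
  'p' => row 1
  'd' => row 0
  'o' => row 1
  'g' => row 0
  'l' => row 1
  'b' => row 0
Rows:
  Row 0: "bdgb"
  Row 1: "pol"
First row length: 4

4


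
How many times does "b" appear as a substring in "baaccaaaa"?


Searching for "b" in "baaccaaaa"
Scanning each position:
  Position 0: "b" => MATCH
  Position 1: "a" => no
  Position 2: "a" => no
  Position 3: "c" => no
  Position 4: "c" => no
  Position 5: "a" => no
  Position 6: "a" => no
  Position 7: "a" => no
  Position 8: "a" => no
Total occurrences: 1

1


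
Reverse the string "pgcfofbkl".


Input: pgcfofbkl
Reading characters right to left:
  Position 8: 'l'
  Position 7: 'k'
  Position 6: 'b'
  Position 5: 'f'
  Position 4: 'o'
  Position 3: 'f'
  Position 2: 'c'
  Position 1: 'g'
  Position 0: 'p'
Reversed: lkbfofcgp

lkbfofcgp


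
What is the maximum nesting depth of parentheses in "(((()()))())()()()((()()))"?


Input: "(((()()))())()()()((()()))"
Tracking depth:
  Position 0 '(': depth becomes 1
  Position 1 '(': depth becomes 2
  Position 2 '(': depth becomes 3
  Position 3 '(': depth becomes 4
  Position 4 ')': depth becomes 3
  Position 5 '(': depth becomes 4
  Position 6 ')': depth becomes 3
  Position 7 ')': depth becomes 2
  Position 8 ')': depth becomes 1
  Position 9 '(': depth becomes 2
  Position 10 ')': depth becomes 1
  Position 11 ')': depth becomes 0
  Position 12 '(': depth becomes 1
  Position 13 ')': depth becomes 0
  Position 14 '(': depth becomes 1
  Position 15 ')': depth becomes 0
  Position 16 '(': depth becomes 1
  Position 17 ')': depth becomes 0
  Position 18 '(': depth becomes 1
  Position 19 '(': depth becomes 2
  Position 20 '(': depth becomes 3
  Position 21 ')': depth becomes 2
  Position 22 '(': depth becomes 3
  Position 23 ')': depth becomes 2
  Position 24 ')': depth becomes 1
  Position 25 ')': depth becomes 0
Maximum depth reached: 4

4


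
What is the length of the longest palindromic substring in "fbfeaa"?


Input: "fbfeaa"
Checking substrings for palindromes:
  [0:3] "fbf" (len 3) => palindrome
  [4:6] "aa" (len 2) => palindrome
Longest palindromic substring: "fbf" with length 3

3


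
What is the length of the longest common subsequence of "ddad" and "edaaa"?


LCS of "ddad" and "edaaa"
DP table:
           e    d    a    a    a
      0    0    0    0    0    0
  d   0    0    1    1    1    1
  d   0    0    1    1    1    1
  a   0    0    1    2    2    2
  d   0    0    1    2    2    2
LCS length = dp[4][5] = 2

2


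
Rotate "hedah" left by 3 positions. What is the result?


Input: "hedah", rotate left by 3
First 3 characters: "hed"
Remaining characters: "ah"
Concatenate remaining + first: "ah" + "hed" = "ahhed"

ahhed


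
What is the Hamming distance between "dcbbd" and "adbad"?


Comparing "dcbbd" and "adbad" position by position:
  Position 0: 'd' vs 'a' => differ
  Position 1: 'c' vs 'd' => differ
  Position 2: 'b' vs 'b' => same
  Position 3: 'b' vs 'a' => differ
  Position 4: 'd' vs 'd' => same
Total differences (Hamming distance): 3

3


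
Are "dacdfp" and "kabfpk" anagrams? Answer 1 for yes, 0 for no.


Strings: "dacdfp", "kabfpk"
Sorted first:  acddfp
Sorted second: abfkkp
Differ at position 1: 'c' vs 'b' => not anagrams

0


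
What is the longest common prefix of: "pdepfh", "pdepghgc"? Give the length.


Words: pdepfh, pdepghgc
  Position 0: all 'p' => match
  Position 1: all 'd' => match
  Position 2: all 'e' => match
  Position 3: all 'p' => match
  Position 4: ('f', 'g') => mismatch, stop
LCP = "pdep" (length 4)

4


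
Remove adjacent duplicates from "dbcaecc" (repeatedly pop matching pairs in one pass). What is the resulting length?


Input: dbcaecc
Stack-based adjacent duplicate removal:
  Read 'd': push. Stack: d
  Read 'b': push. Stack: db
  Read 'c': push. Stack: dbc
  Read 'a': push. Stack: dbca
  Read 'e': push. Stack: dbcae
  Read 'c': push. Stack: dbcaec
  Read 'c': matches stack top 'c' => pop. Stack: dbcae
Final stack: "dbcae" (length 5)

5


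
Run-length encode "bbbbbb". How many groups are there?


Input: bbbbbb
Scanning for consecutive runs:
  Group 1: 'b' x 6 (positions 0-5)
Total groups: 1

1


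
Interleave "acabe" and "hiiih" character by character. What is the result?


Interleaving "acabe" and "hiiih":
  Position 0: 'a' from first, 'h' from second => "ah"
  Position 1: 'c' from first, 'i' from second => "ci"
  Position 2: 'a' from first, 'i' from second => "ai"
  Position 3: 'b' from first, 'i' from second => "bi"
  Position 4: 'e' from first, 'h' from second => "eh"
Result: ahciaibieh

ahciaibieh


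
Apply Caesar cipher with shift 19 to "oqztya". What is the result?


Caesar cipher: shift "oqztya" by 19
  'o' (pos 14) + 19 = pos 7 = 'h'
  'q' (pos 16) + 19 = pos 9 = 'j'
  'z' (pos 25) + 19 = pos 18 = 's'
  't' (pos 19) + 19 = pos 12 = 'm'
  'y' (pos 24) + 19 = pos 17 = 'r'
  'a' (pos 0) + 19 = pos 19 = 't'
Result: hjsmrt

hjsmrt


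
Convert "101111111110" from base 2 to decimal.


Input: "101111111110" in base 2
Positional expansion:
  Digit '1' (value 1) x 2^11 = 2048
  Digit '0' (value 0) x 2^10 = 0
  Digit '1' (value 1) x 2^9 = 512
  Digit '1' (value 1) x 2^8 = 256
  Digit '1' (value 1) x 2^7 = 128
  Digit '1' (value 1) x 2^6 = 64
  Digit '1' (value 1) x 2^5 = 32
  Digit '1' (value 1) x 2^4 = 16
  Digit '1' (value 1) x 2^3 = 8
  Digit '1' (value 1) x 2^2 = 4
  Digit '1' (value 1) x 2^1 = 2
  Digit '0' (value 0) x 2^0 = 0
Sum = 3070

3070


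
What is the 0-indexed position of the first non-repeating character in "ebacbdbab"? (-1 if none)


Input: ebacbdbab
Character frequencies:
  'a': 2
  'b': 4
  'c': 1
  'd': 1
  'e': 1
Scanning left to right for freq == 1:
  Position 0 ('e'): unique! => answer = 0

0


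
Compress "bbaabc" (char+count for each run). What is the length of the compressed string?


Input: bbaabc
Runs:
  'b' x 2 => "b2"
  'a' x 2 => "a2"
  'b' x 1 => "b1"
  'c' x 1 => "c1"
Compressed: "b2a2b1c1"
Compressed length: 8

8


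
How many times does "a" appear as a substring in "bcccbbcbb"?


Searching for "a" in "bcccbbcbb"
Scanning each position:
  Position 0: "b" => no
  Position 1: "c" => no
  Position 2: "c" => no
  Position 3: "c" => no
  Position 4: "b" => no
  Position 5: "b" => no
  Position 6: "c" => no
  Position 7: "b" => no
  Position 8: "b" => no
Total occurrences: 0

0


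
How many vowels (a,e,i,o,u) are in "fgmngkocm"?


Input: fgmngkocm
Checking each character:
  'f' at position 0: consonant
  'g' at position 1: consonant
  'm' at position 2: consonant
  'n' at position 3: consonant
  'g' at position 4: consonant
  'k' at position 5: consonant
  'o' at position 6: vowel (running total: 1)
  'c' at position 7: consonant
  'm' at position 8: consonant
Total vowels: 1

1


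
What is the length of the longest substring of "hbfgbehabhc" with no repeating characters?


Input: "hbfgbehabhc"
Sliding window (track last position of each char):
  Position 0 ('h'): window [0,0] length 1 -- new best
  Position 1 ('b'): window [0,1] length 2 -- new best
  Position 2 ('f'): window [0,2] length 3 -- new best
  Position 3 ('g'): window [0,3] length 4 -- new best
  Position 4 ('b'): repeat (last at 1), move window start to 2
  Position 4 ('b'): window [2,4] length 3
  Position 5 ('e'): window [2,5] length 4
  Position 6 ('h'): window [2,6] length 5 -- new best
  Position 7 ('a'): window [2,7] length 6 -- new best
  Position 8 ('b'): repeat (last at 4), move window start to 5
  Position 8 ('b'): window [5,8] length 4
  Position 9 ('h'): repeat (last at 6), move window start to 7
  Position 9 ('h'): window [7,9] length 3
  Position 10 ('c'): window [7,10] length 4
Longest substring with no repeats: "fgbeha" with length 6

6


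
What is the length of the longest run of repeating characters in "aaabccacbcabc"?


Input: "aaabccacbcabc"
Scanning for longest run:
  Position 1 ('a'): continues run of 'a', length=2
  Position 2 ('a'): continues run of 'a', length=3
  Position 3 ('b'): new char, reset run to 1
  Position 4 ('c'): new char, reset run to 1
  Position 5 ('c'): continues run of 'c', length=2
  Position 6 ('a'): new char, reset run to 1
  Position 7 ('c'): new char, reset run to 1
  Position 8 ('b'): new char, reset run to 1
  Position 9 ('c'): new char, reset run to 1
  Position 10 ('a'): new char, reset run to 1
  Position 11 ('b'): new char, reset run to 1
  Position 12 ('c'): new char, reset run to 1
Longest run: 'a' with length 3

3


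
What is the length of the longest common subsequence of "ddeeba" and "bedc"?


LCS of "ddeeba" and "bedc"
DP table:
           b    e    d    c
      0    0    0    0    0
  d   0    0    0    1    1
  d   0    0    0    1    1
  e   0    0    1    1    1
  e   0    0    1    1    1
  b   0    1    1    1    1
  a   0    1    1    1    1
LCS length = dp[6][4] = 1

1


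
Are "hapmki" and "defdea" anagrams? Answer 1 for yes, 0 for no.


Strings: "hapmki", "defdea"
Sorted first:  ahikmp
Sorted second: addeef
Differ at position 1: 'h' vs 'd' => not anagrams

0


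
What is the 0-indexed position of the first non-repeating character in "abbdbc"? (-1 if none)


Input: abbdbc
Character frequencies:
  'a': 1
  'b': 3
  'c': 1
  'd': 1
Scanning left to right for freq == 1:
  Position 0 ('a'): unique! => answer = 0

0


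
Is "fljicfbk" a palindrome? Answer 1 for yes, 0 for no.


Input: fljicfbk
Reversed: kbfcijlf
  Compare pos 0 ('f') with pos 7 ('k'): MISMATCH
  Compare pos 1 ('l') with pos 6 ('b'): MISMATCH
  Compare pos 2 ('j') with pos 5 ('f'): MISMATCH
  Compare pos 3 ('i') with pos 4 ('c'): MISMATCH
Result: not a palindrome

0


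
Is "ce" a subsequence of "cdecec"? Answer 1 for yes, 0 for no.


Check if "ce" is a subsequence of "cdecec"
Greedy scan:
  Position 0 ('c'): matches sub[0] = 'c'
  Position 1 ('d'): no match needed
  Position 2 ('e'): matches sub[1] = 'e'
  Position 3 ('c'): no match needed
  Position 4 ('e'): no match needed
  Position 5 ('c'): no match needed
All 2 characters matched => is a subsequence

1


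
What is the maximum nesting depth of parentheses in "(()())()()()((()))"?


Input: "(()())()()()((()))"
Tracking depth:
  Position 0 '(': depth becomes 1
  Position 1 '(': depth becomes 2
  Position 2 ')': depth becomes 1
  Position 3 '(': depth becomes 2
  Position 4 ')': depth becomes 1
  Position 5 ')': depth becomes 0
  Position 6 '(': depth becomes 1
  Position 7 ')': depth becomes 0
  Position 8 '(': depth becomes 1
  Position 9 ')': depth becomes 0
  Position 10 '(': depth becomes 1
  Position 11 ')': depth becomes 0
  Position 12 '(': depth becomes 1
  Position 13 '(': depth becomes 2
  Position 14 '(': depth becomes 3
  Position 15 ')': depth becomes 2
  Position 16 ')': depth becomes 1
  Position 17 ')': depth becomes 0
Maximum depth reached: 3

3


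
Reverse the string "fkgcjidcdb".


Input: fkgcjidcdb
Reading characters right to left:
  Position 9: 'b'
  Position 8: 'd'
  Position 7: 'c'
  Position 6: 'd'
  Position 5: 'i'
  Position 4: 'j'
  Position 3: 'c'
  Position 2: 'g'
  Position 1: 'k'
  Position 0: 'f'
Reversed: bdcdijcgkf

bdcdijcgkf


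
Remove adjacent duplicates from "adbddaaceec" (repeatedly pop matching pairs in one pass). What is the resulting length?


Input: adbddaaceec
Stack-based adjacent duplicate removal:
  Read 'a': push. Stack: a
  Read 'd': push. Stack: ad
  Read 'b': push. Stack: adb
  Read 'd': push. Stack: adbd
  Read 'd': matches stack top 'd' => pop. Stack: adb
  Read 'a': push. Stack: adba
  Read 'a': matches stack top 'a' => pop. Stack: adb
  Read 'c': push. Stack: adbc
  Read 'e': push. Stack: adbce
  Read 'e': matches stack top 'e' => pop. Stack: adbc
  Read 'c': matches stack top 'c' => pop. Stack: adb
Final stack: "adb" (length 3)

3


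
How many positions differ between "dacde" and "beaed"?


Comparing "dacde" and "beaed" position by position:
  Position 0: 'd' vs 'b' => DIFFER
  Position 1: 'a' vs 'e' => DIFFER
  Position 2: 'c' vs 'a' => DIFFER
  Position 3: 'd' vs 'e' => DIFFER
  Position 4: 'e' vs 'd' => DIFFER
Positions that differ: 5

5


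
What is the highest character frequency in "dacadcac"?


Input: dacadcac
Character counts:
  'a': 3
  'c': 3
  'd': 2
Maximum frequency: 3

3


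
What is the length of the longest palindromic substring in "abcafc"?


Input: "abcafc"
Checking substrings for palindromes:
  No multi-char palindromic substrings found
Longest palindromic substring: "a" with length 1

1


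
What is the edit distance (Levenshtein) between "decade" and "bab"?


Computing edit distance: "decade" -> "bab"
DP table:
           b    a    b
      0    1    2    3
  d   1    1    2    3
  e   2    2    2    3
  c   3    3    3    3
  a   4    4    3    4
  d   5    5    4    4
  e   6    6    5    5
Edit distance = dp[6][3] = 5

5


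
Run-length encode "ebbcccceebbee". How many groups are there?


Input: ebbcccceebbee
Scanning for consecutive runs:
  Group 1: 'e' x 1 (positions 0-0)
  Group 2: 'b' x 2 (positions 1-2)
  Group 3: 'c' x 4 (positions 3-6)
  Group 4: 'e' x 2 (positions 7-8)
  Group 5: 'b' x 2 (positions 9-10)
  Group 6: 'e' x 2 (positions 11-12)
Total groups: 6

6


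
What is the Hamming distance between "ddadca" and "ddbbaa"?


Comparing "ddadca" and "ddbbaa" position by position:
  Position 0: 'd' vs 'd' => same
  Position 1: 'd' vs 'd' => same
  Position 2: 'a' vs 'b' => differ
  Position 3: 'd' vs 'b' => differ
  Position 4: 'c' vs 'a' => differ
  Position 5: 'a' vs 'a' => same
Total differences (Hamming distance): 3

3


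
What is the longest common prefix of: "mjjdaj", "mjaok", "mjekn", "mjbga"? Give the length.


Words: mjjdaj, mjaok, mjekn, mjbga
  Position 0: all 'm' => match
  Position 1: all 'j' => match
  Position 2: ('j', 'a', 'e', 'b') => mismatch, stop
LCP = "mj" (length 2)

2


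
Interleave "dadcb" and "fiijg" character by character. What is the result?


Interleaving "dadcb" and "fiijg":
  Position 0: 'd' from first, 'f' from second => "df"
  Position 1: 'a' from first, 'i' from second => "ai"
  Position 2: 'd' from first, 'i' from second => "di"
  Position 3: 'c' from first, 'j' from second => "cj"
  Position 4: 'b' from first, 'g' from second => "bg"
Result: dfaidicjbg

dfaidicjbg


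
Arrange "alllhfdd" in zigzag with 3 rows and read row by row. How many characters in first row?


Zigzag "alllhfdd" into 3 rows:
Placing characters:
  'a' => row 0
  'l' => row 1
  'l' => row 2
  'l' => row 1
  'h' => row 0
  'f' => row 1
  'd' => row 2
  'd' => row 1
Rows:
  Row 0: "ah"
  Row 1: "llfd"
  Row 2: "ld"
First row length: 2

2


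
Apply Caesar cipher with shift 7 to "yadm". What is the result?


Caesar cipher: shift "yadm" by 7
  'y' (pos 24) + 7 = pos 5 = 'f'
  'a' (pos 0) + 7 = pos 7 = 'h'
  'd' (pos 3) + 7 = pos 10 = 'k'
  'm' (pos 12) + 7 = pos 19 = 't'
Result: fhkt

fhkt


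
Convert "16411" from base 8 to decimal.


Input: "16411" in base 8
Positional expansion:
  Digit '1' (value 1) x 8^4 = 4096
  Digit '6' (value 6) x 8^3 = 3072
  Digit '4' (value 4) x 8^2 = 256
  Digit '1' (value 1) x 8^1 = 8
  Digit '1' (value 1) x 8^0 = 1
Sum = 7433

7433


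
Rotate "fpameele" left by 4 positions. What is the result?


Input: "fpameele", rotate left by 4
First 4 characters: "fpam"
Remaining characters: "eele"
Concatenate remaining + first: "eele" + "fpam" = "eelefpam"

eelefpam


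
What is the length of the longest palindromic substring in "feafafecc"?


Input: "feafafecc"
Checking substrings for palindromes:
  [2:5] "afa" (len 3) => palindrome
  [3:6] "faf" (len 3) => palindrome
  [7:9] "cc" (len 2) => palindrome
Longest palindromic substring: "afa" with length 3

3


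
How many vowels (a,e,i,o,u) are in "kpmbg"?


Input: kpmbg
Checking each character:
  'k' at position 0: consonant
  'p' at position 1: consonant
  'm' at position 2: consonant
  'b' at position 3: consonant
  'g' at position 4: consonant
Total vowels: 0

0


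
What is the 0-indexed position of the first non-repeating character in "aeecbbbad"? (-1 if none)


Input: aeecbbbad
Character frequencies:
  'a': 2
  'b': 3
  'c': 1
  'd': 1
  'e': 2
Scanning left to right for freq == 1:
  Position 0 ('a'): freq=2, skip
  Position 1 ('e'): freq=2, skip
  Position 2 ('e'): freq=2, skip
  Position 3 ('c'): unique! => answer = 3

3


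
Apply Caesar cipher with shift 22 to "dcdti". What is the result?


Caesar cipher: shift "dcdti" by 22
  'd' (pos 3) + 22 = pos 25 = 'z'
  'c' (pos 2) + 22 = pos 24 = 'y'
  'd' (pos 3) + 22 = pos 25 = 'z'
  't' (pos 19) + 22 = pos 15 = 'p'
  'i' (pos 8) + 22 = pos 4 = 'e'
Result: zyzpe

zyzpe


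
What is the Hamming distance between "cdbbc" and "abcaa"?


Comparing "cdbbc" and "abcaa" position by position:
  Position 0: 'c' vs 'a' => differ
  Position 1: 'd' vs 'b' => differ
  Position 2: 'b' vs 'c' => differ
  Position 3: 'b' vs 'a' => differ
  Position 4: 'c' vs 'a' => differ
Total differences (Hamming distance): 5

5


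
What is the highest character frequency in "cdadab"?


Input: cdadab
Character counts:
  'a': 2
  'b': 1
  'c': 1
  'd': 2
Maximum frequency: 2

2


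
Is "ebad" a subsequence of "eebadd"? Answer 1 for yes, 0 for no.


Check if "ebad" is a subsequence of "eebadd"
Greedy scan:
  Position 0 ('e'): matches sub[0] = 'e'
  Position 1 ('e'): no match needed
  Position 2 ('b'): matches sub[1] = 'b'
  Position 3 ('a'): matches sub[2] = 'a'
  Position 4 ('d'): matches sub[3] = 'd'
  Position 5 ('d'): no match needed
All 4 characters matched => is a subsequence

1
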